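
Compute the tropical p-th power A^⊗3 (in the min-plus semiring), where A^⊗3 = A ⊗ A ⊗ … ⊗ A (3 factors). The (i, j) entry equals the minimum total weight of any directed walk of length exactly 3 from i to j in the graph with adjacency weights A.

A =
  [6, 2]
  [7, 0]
A^⊗3 =
  [9, 2]
  [7, 0]

Each entry (A^⊗3)_ij equals the minimum over all length-3 walks i = v_0 → v_1 → … → v_3 = j of Σ_t A[v_t][v_{t+1}]. For example, for (i, j) = (0, 1) we minimise over 4 possible intermediate vertex sequences; the minimum is 2, attained along the walk 0 → 1 → 1 → 1.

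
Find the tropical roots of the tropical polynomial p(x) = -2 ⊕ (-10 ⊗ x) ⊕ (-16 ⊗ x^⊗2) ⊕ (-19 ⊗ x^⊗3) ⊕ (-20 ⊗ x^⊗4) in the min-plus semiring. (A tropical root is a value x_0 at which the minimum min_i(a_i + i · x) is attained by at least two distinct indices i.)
Roots: {1, 3, 6, 8}

Each tropical root is a break point of the lower envelope of the lines y = a_i + i · x (there are 5 lines, with slopes 0, 1, ..., 4). Only the lines that attain the minimum somewhere contribute to roots; other lines are dominated. Here the surviving (envelope) indices are i = 4, i = 3, i = 2, i = 1, i = 0.
Intersections between consecutive envelope lines give the roots: for adjacent envelope indices i < j the intersection is x = (a_i − a_j) / (j − i). Reading off the sorted break points: {1, 3, 6, 8}.
Verification: at each break x_0, at least two indices attain the minimum of min_i(a_i + i · x_0).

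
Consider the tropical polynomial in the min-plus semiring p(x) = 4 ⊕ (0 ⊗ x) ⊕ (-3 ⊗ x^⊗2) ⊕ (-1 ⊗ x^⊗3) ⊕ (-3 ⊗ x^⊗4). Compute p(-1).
p(-1) = -7

A tropical monomial a ⊗ x^⊗i evaluates to a + i · x. Evaluating each term at x = -1:
  Term 0 contributes 4 + 0 · -1 = 4
  Term 1 contributes 0 + 1 · -1 = -1
  Term 2 contributes -3 + 2 · -1 = -5
  Term 3 contributes -1 + 3 · -1 = -4
  Term 4 contributes -3 + 4 · -1 = -7
p(-1) = ⊕ of these = min[4, -1, -5, -4, -7] = -7.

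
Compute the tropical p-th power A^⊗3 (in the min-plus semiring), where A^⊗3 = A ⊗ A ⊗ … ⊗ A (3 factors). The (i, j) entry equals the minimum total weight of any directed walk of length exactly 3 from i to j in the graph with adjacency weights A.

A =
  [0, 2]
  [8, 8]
A^⊗3 =
  [0, 2]
  [8, 10]

Each entry (A^⊗3)_ij equals the minimum over all length-3 walks i = v_0 → v_1 → … → v_3 = j of Σ_t A[v_t][v_{t+1}]. For example, for (i, j) = (0, 1) we minimise over 4 possible intermediate vertex sequences; the minimum is 2, attained along the walk 0 → 0 → 0 → 1.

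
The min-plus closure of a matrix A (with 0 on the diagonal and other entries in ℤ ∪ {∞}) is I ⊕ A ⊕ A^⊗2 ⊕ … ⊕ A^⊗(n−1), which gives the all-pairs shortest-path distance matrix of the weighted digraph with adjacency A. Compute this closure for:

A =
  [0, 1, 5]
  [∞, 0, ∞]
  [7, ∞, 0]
Closure =
  [0, 1, 5]
  [∞, 0, ∞]
  [7, 8, 0]

This is the Floyd-Warshall all-pairs shortest-path computation. For each intermediate vertex k = 0, 1, …, 2, update dist[i][j] ← min(dist[i][j], dist[i][k] + dist[k][j]). The final matrix gives, for each (i, j), the minimum total weight of any directed path from i to j (possibly empty when i = j).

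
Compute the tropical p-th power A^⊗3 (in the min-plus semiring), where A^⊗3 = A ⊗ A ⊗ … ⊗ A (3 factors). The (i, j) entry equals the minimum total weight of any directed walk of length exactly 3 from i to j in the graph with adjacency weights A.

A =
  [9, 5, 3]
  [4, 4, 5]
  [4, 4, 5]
A^⊗3 =
  [11, 11, 10]
  [11, 11, 11]
  [11, 11, 11]

Each entry (A^⊗3)_ij equals the minimum over all length-3 walks i = v_0 → v_1 → … → v_3 = j of Σ_t A[v_t][v_{t+1}]. For example, for (i, j) = (0, 2) we minimise over 9 possible intermediate vertex sequences; the minimum is 10, attained along the walk 0 → 2 → 0 → 2.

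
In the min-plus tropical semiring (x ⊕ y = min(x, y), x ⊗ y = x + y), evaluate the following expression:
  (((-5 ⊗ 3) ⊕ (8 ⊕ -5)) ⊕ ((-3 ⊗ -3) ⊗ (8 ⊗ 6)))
(((-5 ⊗ 3) ⊕ (8 ⊕ -5)) ⊕ ((-3 ⊗ -3) ⊗ (8 ⊗ 6))) = -5

Expand innermost to outermost. Recall ⊕ takes the minimum of its arguments and ⊗ takes their sum. Working out the expression (((-5 ⊗ 3) ⊕ (8 ⊕ -5)) ⊕ ((-3 ⊗ -3) ⊗ (8 ⊗ 6))) gives -5.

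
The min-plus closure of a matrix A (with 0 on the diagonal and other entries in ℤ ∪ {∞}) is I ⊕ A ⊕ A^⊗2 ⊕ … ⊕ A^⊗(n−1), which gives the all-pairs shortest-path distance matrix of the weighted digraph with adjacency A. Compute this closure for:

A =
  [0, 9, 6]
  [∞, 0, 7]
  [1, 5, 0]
Closure =
  [0, 9, 6]
  [8, 0, 7]
  [1, 5, 0]

This is the Floyd-Warshall all-pairs shortest-path computation. For each intermediate vertex k = 0, 1, …, 2, update dist[i][j] ← min(dist[i][j], dist[i][k] + dist[k][j]). The final matrix gives, for each (i, j), the minimum total weight of any directed path from i to j (possibly empty when i = j).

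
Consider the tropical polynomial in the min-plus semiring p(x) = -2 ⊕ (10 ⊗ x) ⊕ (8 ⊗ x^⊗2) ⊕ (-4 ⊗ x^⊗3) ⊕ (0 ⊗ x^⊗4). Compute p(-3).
p(-3) = -13

A tropical monomial a ⊗ x^⊗i evaluates to a + i · x. Evaluating each term at x = -3:
  Term 0 contributes -2 + 0 · -3 = -2
  Term 1 contributes 10 + 1 · -3 = 7
  Term 2 contributes 8 + 2 · -3 = 2
  Term 3 contributes -4 + 3 · -3 = -13
  Term 4 contributes 0 + 4 · -3 = -12
p(-3) = ⊕ of these = min[-2, 7, 2, -13, -12] = -13.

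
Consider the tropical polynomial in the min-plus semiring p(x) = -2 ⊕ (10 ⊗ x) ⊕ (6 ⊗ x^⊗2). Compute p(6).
p(6) = -2

A tropical monomial a ⊗ x^⊗i evaluates to a + i · x. Evaluating each term at x = 6:
  Term 0 contributes -2 + 0 · 6 = -2
  Term 1 contributes 10 + 1 · 6 = 16
  Term 2 contributes 6 + 2 · 6 = 18
p(6) = ⊕ of these = min[-2, 16, 18] = -2.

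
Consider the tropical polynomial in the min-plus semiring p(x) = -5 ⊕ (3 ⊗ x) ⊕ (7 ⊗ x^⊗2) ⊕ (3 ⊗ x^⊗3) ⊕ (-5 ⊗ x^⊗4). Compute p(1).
p(1) = -5

A tropical monomial a ⊗ x^⊗i evaluates to a + i · x. Evaluating each term at x = 1:
  Term 0 contributes -5 + 0 · 1 = -5
  Term 1 contributes 3 + 1 · 1 = 4
  Term 2 contributes 7 + 2 · 1 = 9
  Term 3 contributes 3 + 3 · 1 = 6
  Term 4 contributes -5 + 4 · 1 = -1
p(1) = ⊕ of these = min[-5, 4, 9, 6, -1] = -5.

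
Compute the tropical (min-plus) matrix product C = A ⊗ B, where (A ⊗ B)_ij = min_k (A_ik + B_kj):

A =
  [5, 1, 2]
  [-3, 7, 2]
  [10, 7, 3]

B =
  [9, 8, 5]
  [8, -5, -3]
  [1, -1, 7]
A ⊗ B =
  [3, -4, -2]
  [3, 1, 2]
  [4, 2, 4]

Apply the min-plus product entry-by-entry:
  C[0][0] = min over k of (A[0][0] + B[0][0] = 5 + 9 = 14, A[0][1] + B[1][0] = 1 + 8 = 9, A[0][2] + B[2][0] = 2 + 1 = 3) = 3 (attained at k = 2)
  C[0][1] = min over k of (A[0][0] + B[0][1] = 5 + 8 = 13, A[0][1] + B[1][1] = 1 + -5 = -4, A[0][2] + B[2][1] = 2 + -1 = 1) = -4 (attained at k = 1)
  C[0][2] = min over k of (A[0][0] + B[0][2] = 5 + 5 = 10, A[0][1] + B[1][2] = 1 + -3 = -2, A[0][2] + B[2][2] = 2 + 7 = 9) = -2 (attained at k = 1)
  C[1][0] = min over k of (A[1][0] + B[0][0] = -3 + 9 = 6, A[1][1] + B[1][0] = 7 + 8 = 15, A[1][2] + B[2][0] = 2 + 1 = 3) = 3 (attained at k = 2)
  C[1][1] = min over k of (A[1][0] + B[0][1] = -3 + 8 = 5, A[1][1] + B[1][1] = 7 + -5 = 2, A[1][2] + B[2][1] = 2 + -1 = 1) = 1 (attained at k = 2)
  C[1][2] = min over k of (A[1][0] + B[0][2] = -3 + 5 = 2, A[1][1] + B[1][2] = 7 + -3 = 4, A[1][2] + B[2][2] = 2 + 7 = 9) = 2 (attained at k = 0)
  C[2][0] = min over k of (A[2][0] + B[0][0] = 10 + 9 = 19, A[2][1] + B[1][0] = 7 + 8 = 15, A[2][2] + B[2][0] = 3 + 1 = 4) = 4 (attained at k = 2)
  C[2][1] = min over k of (A[2][0] + B[0][1] = 10 + 8 = 18, A[2][1] + B[1][1] = 7 + -5 = 2, A[2][2] + B[2][1] = 3 + -1 = 2) = 2 (attained at k = 1)
  C[2][2] = min over k of (A[2][0] + B[0][2] = 10 + 5 = 15, A[2][1] + B[1][2] = 7 + -3 = 4, A[2][2] + B[2][2] = 3 + 7 = 10) = 4 (attained at k = 1)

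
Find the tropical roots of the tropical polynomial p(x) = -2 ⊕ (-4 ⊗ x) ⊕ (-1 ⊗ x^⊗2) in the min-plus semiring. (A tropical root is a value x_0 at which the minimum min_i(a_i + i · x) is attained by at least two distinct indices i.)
Roots: {-3, 2}

Each tropical root is a break point of the lower envelope of the lines y = a_i + i · x (there are 3 lines, with slopes 0, 1, ..., 2). Only the lines that attain the minimum somewhere contribute to roots; other lines are dominated. Here the surviving (envelope) indices are i = 2, i = 1, i = 0.
Intersections between consecutive envelope lines give the roots: for adjacent envelope indices i < j the intersection is x = (a_i − a_j) / (j − i). Reading off the sorted break points: {-3, 2}.
Verification: at each break x_0, at least two indices attain the minimum of min_i(a_i + i · x_0).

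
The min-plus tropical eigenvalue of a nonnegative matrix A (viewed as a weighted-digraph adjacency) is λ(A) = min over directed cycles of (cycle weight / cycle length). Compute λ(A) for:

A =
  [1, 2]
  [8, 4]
λ(A) = 1

Enumerate directed cycles and compute their means (weight / length). Sample:
  cycle 0 → 0: weight = 1, length = 1, mean = 1/1 ≈ 1.000
  cycle 1 → 1: weight = 4, length = 1, mean = 4/1 ≈ 4.000
  cycle 0 → 1 → 0: weight = 10, length = 2, mean = 10/2 ≈ 5.000
  cycle 1 → 0 → 1: weight = 10, length = 2, mean = 10/2 ≈ 5.000
Minimum mean = 1.000, attained e.g. along the cycle 0 → 0 with weight 1 and length 1. So λ(A) = 1/1 = 1.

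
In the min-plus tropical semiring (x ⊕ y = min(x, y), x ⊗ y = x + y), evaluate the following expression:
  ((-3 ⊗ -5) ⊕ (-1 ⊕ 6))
((-3 ⊗ -5) ⊕ (-1 ⊕ 6)) = -8

Expand innermost to outermost. Recall ⊕ takes the minimum of its arguments and ⊗ takes their sum. Working out the expression ((-3 ⊗ -5) ⊕ (-1 ⊕ 6)) gives -8.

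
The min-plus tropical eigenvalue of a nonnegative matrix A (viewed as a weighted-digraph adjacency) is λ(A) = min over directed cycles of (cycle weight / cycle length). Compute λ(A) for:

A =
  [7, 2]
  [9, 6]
λ(A) = 11/2

Enumerate directed cycles and compute their means (weight / length). Sample:
  cycle 0 → 0: weight = 7, length = 1, mean = 7/1 ≈ 7.000
  cycle 1 → 1: weight = 6, length = 1, mean = 6/1 ≈ 6.000
  cycle 0 → 1 → 0: weight = 11, length = 2, mean = 11/2 ≈ 5.500
  cycle 1 → 0 → 1: weight = 11, length = 2, mean = 11/2 ≈ 5.500
Minimum mean = 5.500, attained e.g. along the cycle 0 → 1 → 0 with weight 11 and length 2. So λ(A) = 11/2 = 11/2.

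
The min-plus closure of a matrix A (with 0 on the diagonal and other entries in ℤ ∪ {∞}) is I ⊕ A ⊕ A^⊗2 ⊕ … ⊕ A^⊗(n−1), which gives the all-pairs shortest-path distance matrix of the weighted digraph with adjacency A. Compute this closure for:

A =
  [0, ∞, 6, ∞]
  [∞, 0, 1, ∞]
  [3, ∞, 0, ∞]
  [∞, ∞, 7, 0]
Closure =
  [0, ∞, 6, ∞]
  [4, 0, 1, ∞]
  [3, ∞, 0, ∞]
  [10, ∞, 7, 0]

This is the Floyd-Warshall all-pairs shortest-path computation. For each intermediate vertex k = 0, 1, …, 3, update dist[i][j] ← min(dist[i][j], dist[i][k] + dist[k][j]). The final matrix gives, for each (i, j), the minimum total weight of any directed path from i to j (possibly empty when i = j).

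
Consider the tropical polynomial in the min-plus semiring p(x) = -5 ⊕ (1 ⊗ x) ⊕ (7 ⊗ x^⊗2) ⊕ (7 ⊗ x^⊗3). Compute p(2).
p(2) = -5

A tropical monomial a ⊗ x^⊗i evaluates to a + i · x. Evaluating each term at x = 2:
  Term 0 contributes -5 + 0 · 2 = -5
  Term 1 contributes 1 + 1 · 2 = 3
  Term 2 contributes 7 + 2 · 2 = 11
  Term 3 contributes 7 + 3 · 2 = 13
p(2) = ⊕ of these = min[-5, 3, 11, 13] = -5.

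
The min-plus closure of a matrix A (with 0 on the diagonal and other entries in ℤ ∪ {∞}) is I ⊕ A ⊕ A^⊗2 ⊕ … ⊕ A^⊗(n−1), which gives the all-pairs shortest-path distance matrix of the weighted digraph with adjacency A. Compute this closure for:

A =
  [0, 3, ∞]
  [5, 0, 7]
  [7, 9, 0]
Closure =
  [0, 3, 10]
  [5, 0, 7]
  [7, 9, 0]

This is the Floyd-Warshall all-pairs shortest-path computation. For each intermediate vertex k = 0, 1, …, 2, update dist[i][j] ← min(dist[i][j], dist[i][k] + dist[k][j]). The final matrix gives, for each (i, j), the minimum total weight of any directed path from i to j (possibly empty when i = j).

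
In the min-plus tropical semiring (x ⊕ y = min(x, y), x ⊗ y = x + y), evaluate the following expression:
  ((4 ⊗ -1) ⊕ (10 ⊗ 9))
((4 ⊗ -1) ⊕ (10 ⊗ 9)) = 3

Expand innermost to outermost. Recall ⊕ takes the minimum of its arguments and ⊗ takes their sum. Working out the expression ((4 ⊗ -1) ⊕ (10 ⊗ 9)) gives 3.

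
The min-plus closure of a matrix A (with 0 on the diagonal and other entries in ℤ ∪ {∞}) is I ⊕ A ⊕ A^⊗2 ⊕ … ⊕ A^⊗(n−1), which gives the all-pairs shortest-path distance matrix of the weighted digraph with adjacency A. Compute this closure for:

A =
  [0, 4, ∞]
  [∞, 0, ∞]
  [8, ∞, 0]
Closure =
  [0, 4, ∞]
  [∞, 0, ∞]
  [8, 12, 0]

This is the Floyd-Warshall all-pairs shortest-path computation. For each intermediate vertex k = 0, 1, …, 2, update dist[i][j] ← min(dist[i][j], dist[i][k] + dist[k][j]). The final matrix gives, for each (i, j), the minimum total weight of any directed path from i to j (possibly empty when i = j).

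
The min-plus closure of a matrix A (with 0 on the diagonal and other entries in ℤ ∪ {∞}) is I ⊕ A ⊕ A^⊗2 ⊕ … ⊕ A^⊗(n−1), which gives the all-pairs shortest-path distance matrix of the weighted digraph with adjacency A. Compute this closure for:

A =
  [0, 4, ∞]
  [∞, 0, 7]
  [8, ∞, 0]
Closure =
  [0, 4, 11]
  [15, 0, 7]
  [8, 12, 0]

This is the Floyd-Warshall all-pairs shortest-path computation. For each intermediate vertex k = 0, 1, …, 2, update dist[i][j] ← min(dist[i][j], dist[i][k] + dist[k][j]). The final matrix gives, for each (i, j), the minimum total weight of any directed path from i to j (possibly empty when i = j).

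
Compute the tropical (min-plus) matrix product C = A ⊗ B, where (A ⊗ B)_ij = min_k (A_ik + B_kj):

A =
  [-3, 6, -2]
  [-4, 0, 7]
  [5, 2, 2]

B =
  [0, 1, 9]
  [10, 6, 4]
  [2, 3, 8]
A ⊗ B =
  [-3, -2, 6]
  [-4, -3, 4]
  [4, 5, 6]

Apply the min-plus product entry-by-entry:
  C[0][0] = min over k of (A[0][0] + B[0][0] = -3 + 0 = -3, A[0][1] + B[1][0] = 6 + 10 = 16, A[0][2] + B[2][0] = -2 + 2 = 0) = -3 (attained at k = 0)
  C[0][1] = min over k of (A[0][0] + B[0][1] = -3 + 1 = -2, A[0][1] + B[1][1] = 6 + 6 = 12, A[0][2] + B[2][1] = -2 + 3 = 1) = -2 (attained at k = 0)
  C[0][2] = min over k of (A[0][0] + B[0][2] = -3 + 9 = 6, A[0][1] + B[1][2] = 6 + 4 = 10, A[0][2] + B[2][2] = -2 + 8 = 6) = 6 (attained at k = 0)
  C[1][0] = min over k of (A[1][0] + B[0][0] = -4 + 0 = -4, A[1][1] + B[1][0] = 0 + 10 = 10, A[1][2] + B[2][0] = 7 + 2 = 9) = -4 (attained at k = 0)
  C[1][1] = min over k of (A[1][0] + B[0][1] = -4 + 1 = -3, A[1][1] + B[1][1] = 0 + 6 = 6, A[1][2] + B[2][1] = 7 + 3 = 10) = -3 (attained at k = 0)
  C[1][2] = min over k of (A[1][0] + B[0][2] = -4 + 9 = 5, A[1][1] + B[1][2] = 0 + 4 = 4, A[1][2] + B[2][2] = 7 + 8 = 15) = 4 (attained at k = 1)
  C[2][0] = min over k of (A[2][0] + B[0][0] = 5 + 0 = 5, A[2][1] + B[1][0] = 2 + 10 = 12, A[2][2] + B[2][0] = 2 + 2 = 4) = 4 (attained at k = 2)
  C[2][1] = min over k of (A[2][0] + B[0][1] = 5 + 1 = 6, A[2][1] + B[1][1] = 2 + 6 = 8, A[2][2] + B[2][1] = 2 + 3 = 5) = 5 (attained at k = 2)
  C[2][2] = min over k of (A[2][0] + B[0][2] = 5 + 9 = 14, A[2][1] + B[1][2] = 2 + 4 = 6, A[2][2] + B[2][2] = 2 + 8 = 10) = 6 (attained at k = 1)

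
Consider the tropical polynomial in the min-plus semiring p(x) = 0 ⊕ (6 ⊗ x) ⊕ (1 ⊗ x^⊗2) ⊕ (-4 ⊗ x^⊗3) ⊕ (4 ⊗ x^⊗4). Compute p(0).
p(0) = -4

A tropical monomial a ⊗ x^⊗i evaluates to a + i · x. Evaluating each term at x = 0:
  Term 0 contributes 0 + 0 · 0 = 0
  Term 1 contributes 6 + 1 · 0 = 6
  Term 2 contributes 1 + 2 · 0 = 1
  Term 3 contributes -4 + 3 · 0 = -4
  Term 4 contributes 4 + 4 · 0 = 4
p(0) = ⊕ of these = min[0, 6, 1, -4, 4] = -4.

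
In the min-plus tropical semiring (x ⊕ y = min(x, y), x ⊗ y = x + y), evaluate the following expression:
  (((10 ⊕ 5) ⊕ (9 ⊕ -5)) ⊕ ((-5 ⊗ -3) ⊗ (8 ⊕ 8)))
(((10 ⊕ 5) ⊕ (9 ⊕ -5)) ⊕ ((-5 ⊗ -3) ⊗ (8 ⊕ 8))) = -5

Expand innermost to outermost. Recall ⊕ takes the minimum of its arguments and ⊗ takes their sum. Working out the expression (((10 ⊕ 5) ⊕ (9 ⊕ -5)) ⊕ ((-5 ⊗ -3) ⊗ (8 ⊕ 8))) gives -5.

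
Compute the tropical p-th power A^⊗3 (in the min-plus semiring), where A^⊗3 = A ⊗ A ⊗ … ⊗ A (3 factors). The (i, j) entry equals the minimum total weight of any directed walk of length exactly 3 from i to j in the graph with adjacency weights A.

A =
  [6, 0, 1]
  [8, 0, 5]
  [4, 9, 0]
A^⊗3 =
  [5, 0, 1]
  [8, 0, 5]
  [4, 4, 0]

Each entry (A^⊗3)_ij equals the minimum over all length-3 walks i = v_0 → v_1 → … → v_3 = j of Σ_t A[v_t][v_{t+1}]. For example, for (i, j) = (0, 2) we minimise over 9 possible intermediate vertex sequences; the minimum is 1, attained along the walk 0 → 2 → 2 → 2.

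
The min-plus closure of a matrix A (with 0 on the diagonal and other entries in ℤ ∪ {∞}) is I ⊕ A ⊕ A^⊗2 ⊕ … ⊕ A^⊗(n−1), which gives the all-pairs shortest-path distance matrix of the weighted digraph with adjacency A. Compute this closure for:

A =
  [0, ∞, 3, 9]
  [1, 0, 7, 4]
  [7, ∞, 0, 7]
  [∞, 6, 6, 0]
Closure =
  [0, 15, 3, 9]
  [1, 0, 4, 4]
  [7, 13, 0, 7]
  [7, 6, 6, 0]

This is the Floyd-Warshall all-pairs shortest-path computation. For each intermediate vertex k = 0, 1, …, 3, update dist[i][j] ← min(dist[i][j], dist[i][k] + dist[k][j]). The final matrix gives, for each (i, j), the minimum total weight of any directed path from i to j (possibly empty when i = j).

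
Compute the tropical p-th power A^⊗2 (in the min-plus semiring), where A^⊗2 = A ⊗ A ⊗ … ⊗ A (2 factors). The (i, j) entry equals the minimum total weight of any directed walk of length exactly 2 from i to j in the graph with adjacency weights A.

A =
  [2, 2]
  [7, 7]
A^⊗2 =
  [4, 4]
  [9, 9]

Each entry (A^⊗2)_ij equals the minimum over all length-2 walks i = v_0 → v_1 → … → v_2 = j of Σ_t A[v_t][v_{t+1}]. For example, for (i, j) = (0, 1) we minimise over 2 possible intermediate vertex sequences; the minimum is 4, attained along the walk 0 → 0 → 1.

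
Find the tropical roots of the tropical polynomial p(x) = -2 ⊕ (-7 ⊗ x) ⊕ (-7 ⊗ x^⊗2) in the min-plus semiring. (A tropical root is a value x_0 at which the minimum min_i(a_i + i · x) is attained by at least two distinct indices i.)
Roots: {0, 5}

Each tropical root is a break point of the lower envelope of the lines y = a_i + i · x (there are 3 lines, with slopes 0, 1, ..., 2). Only the lines that attain the minimum somewhere contribute to roots; other lines are dominated. Here the surviving (envelope) indices are i = 2, i = 1, i = 0.
Intersections between consecutive envelope lines give the roots: for adjacent envelope indices i < j the intersection is x = (a_i − a_j) / (j − i). Reading off the sorted break points: {0, 5}.
Verification: at each break x_0, at least two indices attain the minimum of min_i(a_i + i · x_0).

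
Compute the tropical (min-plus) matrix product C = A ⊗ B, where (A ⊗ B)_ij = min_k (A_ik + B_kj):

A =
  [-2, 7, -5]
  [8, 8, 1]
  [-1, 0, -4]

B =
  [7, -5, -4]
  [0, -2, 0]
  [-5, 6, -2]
A ⊗ B =
  [-10, -7, -7]
  [-4, 3, -1]
  [-9, -6, -6]

Apply the min-plus product entry-by-entry:
  C[0][0] = min over k of (A[0][0] + B[0][0] = -2 + 7 = 5, A[0][1] + B[1][0] = 7 + 0 = 7, A[0][2] + B[2][0] = -5 + -5 = -10) = -10 (attained at k = 2)
  C[0][1] = min over k of (A[0][0] + B[0][1] = -2 + -5 = -7, A[0][1] + B[1][1] = 7 + -2 = 5, A[0][2] + B[2][1] = -5 + 6 = 1) = -7 (attained at k = 0)
  C[0][2] = min over k of (A[0][0] + B[0][2] = -2 + -4 = -6, A[0][1] + B[1][2] = 7 + 0 = 7, A[0][2] + B[2][2] = -5 + -2 = -7) = -7 (attained at k = 2)
  C[1][0] = min over k of (A[1][0] + B[0][0] = 8 + 7 = 15, A[1][1] + B[1][0] = 8 + 0 = 8, A[1][2] + B[2][0] = 1 + -5 = -4) = -4 (attained at k = 2)
  C[1][1] = min over k of (A[1][0] + B[0][1] = 8 + -5 = 3, A[1][1] + B[1][1] = 8 + -2 = 6, A[1][2] + B[2][1] = 1 + 6 = 7) = 3 (attained at k = 0)
  C[1][2] = min over k of (A[1][0] + B[0][2] = 8 + -4 = 4, A[1][1] + B[1][2] = 8 + 0 = 8, A[1][2] + B[2][2] = 1 + -2 = -1) = -1 (attained at k = 2)
  C[2][0] = min over k of (A[2][0] + B[0][0] = -1 + 7 = 6, A[2][1] + B[1][0] = 0 + 0 = 0, A[2][2] + B[2][0] = -4 + -5 = -9) = -9 (attained at k = 2)
  C[2][1] = min over k of (A[2][0] + B[0][1] = -1 + -5 = -6, A[2][1] + B[1][1] = 0 + -2 = -2, A[2][2] + B[2][1] = -4 + 6 = 2) = -6 (attained at k = 0)
  C[2][2] = min over k of (A[2][0] + B[0][2] = -1 + -4 = -5, A[2][1] + B[1][2] = 0 + 0 = 0, A[2][2] + B[2][2] = -4 + -2 = -6) = -6 (attained at k = 2)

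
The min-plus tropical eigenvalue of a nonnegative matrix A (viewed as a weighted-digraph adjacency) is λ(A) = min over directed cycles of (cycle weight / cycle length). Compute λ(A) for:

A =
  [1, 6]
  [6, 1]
λ(A) = 1

Enumerate directed cycles and compute their means (weight / length). Sample:
  cycle 0 → 0: weight = 1, length = 1, mean = 1/1 ≈ 1.000
  cycle 1 → 1: weight = 1, length = 1, mean = 1/1 ≈ 1.000
  cycle 0 → 1 → 0: weight = 12, length = 2, mean = 12/2 ≈ 6.000
  cycle 1 → 0 → 1: weight = 12, length = 2, mean = 12/2 ≈ 6.000
Minimum mean = 1.000, attained e.g. along the cycle 0 → 0 with weight 1 and length 1. So λ(A) = 1/1 = 1.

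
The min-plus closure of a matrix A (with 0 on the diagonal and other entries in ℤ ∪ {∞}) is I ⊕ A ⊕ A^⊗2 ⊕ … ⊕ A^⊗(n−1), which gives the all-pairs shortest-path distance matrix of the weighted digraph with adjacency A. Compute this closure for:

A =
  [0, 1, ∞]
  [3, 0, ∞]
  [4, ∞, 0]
Closure =
  [0, 1, ∞]
  [3, 0, ∞]
  [4, 5, 0]

This is the Floyd-Warshall all-pairs shortest-path computation. For each intermediate vertex k = 0, 1, …, 2, update dist[i][j] ← min(dist[i][j], dist[i][k] + dist[k][j]). The final matrix gives, for each (i, j), the minimum total weight of any directed path from i to j (possibly empty when i = j).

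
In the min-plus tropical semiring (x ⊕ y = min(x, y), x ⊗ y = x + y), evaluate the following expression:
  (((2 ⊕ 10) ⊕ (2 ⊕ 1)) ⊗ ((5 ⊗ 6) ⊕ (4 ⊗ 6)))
(((2 ⊕ 10) ⊕ (2 ⊕ 1)) ⊗ ((5 ⊗ 6) ⊕ (4 ⊗ 6))) = 11

Expand innermost to outermost. Recall ⊕ takes the minimum of its arguments and ⊗ takes their sum. Working out the expression (((2 ⊕ 10) ⊕ (2 ⊕ 1)) ⊗ ((5 ⊗ 6) ⊕ (4 ⊗ 6))) gives 11.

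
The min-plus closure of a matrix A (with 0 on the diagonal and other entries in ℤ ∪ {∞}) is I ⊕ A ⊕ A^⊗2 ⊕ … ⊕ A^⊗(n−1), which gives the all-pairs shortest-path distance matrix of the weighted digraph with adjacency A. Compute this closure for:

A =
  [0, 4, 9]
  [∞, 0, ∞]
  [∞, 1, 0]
Closure =
  [0, 4, 9]
  [∞, 0, ∞]
  [∞, 1, 0]

This is the Floyd-Warshall all-pairs shortest-path computation. For each intermediate vertex k = 0, 1, …, 2, update dist[i][j] ← min(dist[i][j], dist[i][k] + dist[k][j]). The final matrix gives, for each (i, j), the minimum total weight of any directed path from i to j (possibly empty when i = j).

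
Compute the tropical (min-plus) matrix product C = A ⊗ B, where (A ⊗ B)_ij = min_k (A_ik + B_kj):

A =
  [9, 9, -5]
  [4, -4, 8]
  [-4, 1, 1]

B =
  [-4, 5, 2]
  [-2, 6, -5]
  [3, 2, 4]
A ⊗ B =
  [-2, -3, -1]
  [-6, 2, -9]
  [-8, 1, -4]

Apply the min-plus product entry-by-entry:
  C[0][0] = min over k of (A[0][0] + B[0][0] = 9 + -4 = 5, A[0][1] + B[1][0] = 9 + -2 = 7, A[0][2] + B[2][0] = -5 + 3 = -2) = -2 (attained at k = 2)
  C[0][1] = min over k of (A[0][0] + B[0][1] = 9 + 5 = 14, A[0][1] + B[1][1] = 9 + 6 = 15, A[0][2] + B[2][1] = -5 + 2 = -3) = -3 (attained at k = 2)
  C[0][2] = min over k of (A[0][0] + B[0][2] = 9 + 2 = 11, A[0][1] + B[1][2] = 9 + -5 = 4, A[0][2] + B[2][2] = -5 + 4 = -1) = -1 (attained at k = 2)
  C[1][0] = min over k of (A[1][0] + B[0][0] = 4 + -4 = 0, A[1][1] + B[1][0] = -4 + -2 = -6, A[1][2] + B[2][0] = 8 + 3 = 11) = -6 (attained at k = 1)
  C[1][1] = min over k of (A[1][0] + B[0][1] = 4 + 5 = 9, A[1][1] + B[1][1] = -4 + 6 = 2, A[1][2] + B[2][1] = 8 + 2 = 10) = 2 (attained at k = 1)
  C[1][2] = min over k of (A[1][0] + B[0][2] = 4 + 2 = 6, A[1][1] + B[1][2] = -4 + -5 = -9, A[1][2] + B[2][2] = 8 + 4 = 12) = -9 (attained at k = 1)
  C[2][0] = min over k of (A[2][0] + B[0][0] = -4 + -4 = -8, A[2][1] + B[1][0] = 1 + -2 = -1, A[2][2] + B[2][0] = 1 + 3 = 4) = -8 (attained at k = 0)
  C[2][1] = min over k of (A[2][0] + B[0][1] = -4 + 5 = 1, A[2][1] + B[1][1] = 1 + 6 = 7, A[2][2] + B[2][1] = 1 + 2 = 3) = 1 (attained at k = 0)
  C[2][2] = min over k of (A[2][0] + B[0][2] = -4 + 2 = -2, A[2][1] + B[1][2] = 1 + -5 = -4, A[2][2] + B[2][2] = 1 + 4 = 5) = -4 (attained at k = 1)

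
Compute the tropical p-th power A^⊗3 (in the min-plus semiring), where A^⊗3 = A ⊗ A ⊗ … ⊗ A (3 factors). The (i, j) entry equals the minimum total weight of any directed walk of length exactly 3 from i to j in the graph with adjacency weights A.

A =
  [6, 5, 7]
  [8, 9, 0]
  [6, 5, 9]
A^⊗3 =
  [11, 10, 11]
  [12, 11, 5]
  [11, 10, 11]

Each entry (A^⊗3)_ij equals the minimum over all length-3 walks i = v_0 → v_1 → … → v_3 = j of Σ_t A[v_t][v_{t+1}]. For example, for (i, j) = (0, 2) we minimise over 9 possible intermediate vertex sequences; the minimum is 11, attained along the walk 0 → 0 → 1 → 2.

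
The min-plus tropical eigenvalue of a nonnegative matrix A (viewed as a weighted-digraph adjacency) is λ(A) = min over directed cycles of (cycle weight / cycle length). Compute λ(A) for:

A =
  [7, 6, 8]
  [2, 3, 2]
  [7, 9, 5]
λ(A) = 3

Enumerate directed cycles and compute their means (weight / length). Sample:
  cycle 0 → 0: weight = 7, length = 1, mean = 7/1 ≈ 7.000
  cycle 1 → 1: weight = 3, length = 1, mean = 3/1 ≈ 3.000
  cycle 2 → 2: weight = 5, length = 1, mean = 5/1 ≈ 5.000
  cycle 0 → 1 → 0: weight = 8, length = 2, mean = 8/2 ≈ 4.000
  cycle 0 → 2 → 0: weight = 15, length = 2, mean = 15/2 ≈ 7.500
  cycle 1 → 0 → 1: weight = 8, length = 2, mean = 8/2 ≈ 4.000
Minimum mean = 3.000, attained e.g. along the cycle 1 → 1 with weight 3 and length 1. So λ(A) = 3/1 = 3.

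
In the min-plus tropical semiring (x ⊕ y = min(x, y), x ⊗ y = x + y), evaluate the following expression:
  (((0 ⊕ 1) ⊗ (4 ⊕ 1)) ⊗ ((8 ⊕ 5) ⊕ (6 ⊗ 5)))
(((0 ⊕ 1) ⊗ (4 ⊕ 1)) ⊗ ((8 ⊕ 5) ⊕ (6 ⊗ 5))) = 6

Expand innermost to outermost. Recall ⊕ takes the minimum of its arguments and ⊗ takes their sum. Working out the expression (((0 ⊕ 1) ⊗ (4 ⊕ 1)) ⊗ ((8 ⊕ 5) ⊕ (6 ⊗ 5))) gives 6.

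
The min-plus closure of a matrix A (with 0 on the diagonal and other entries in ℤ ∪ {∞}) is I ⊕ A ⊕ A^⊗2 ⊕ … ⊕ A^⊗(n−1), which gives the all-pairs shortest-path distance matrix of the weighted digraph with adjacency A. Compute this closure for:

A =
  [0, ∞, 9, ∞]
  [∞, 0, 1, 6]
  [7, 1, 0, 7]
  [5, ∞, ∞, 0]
Closure =
  [0, 10, 9, 16]
  [8, 0, 1, 6]
  [7, 1, 0, 7]
  [5, 15, 14, 0]

This is the Floyd-Warshall all-pairs shortest-path computation. For each intermediate vertex k = 0, 1, …, 3, update dist[i][j] ← min(dist[i][j], dist[i][k] + dist[k][j]). The final matrix gives, for each (i, j), the minimum total weight of any directed path from i to j (possibly empty when i = j).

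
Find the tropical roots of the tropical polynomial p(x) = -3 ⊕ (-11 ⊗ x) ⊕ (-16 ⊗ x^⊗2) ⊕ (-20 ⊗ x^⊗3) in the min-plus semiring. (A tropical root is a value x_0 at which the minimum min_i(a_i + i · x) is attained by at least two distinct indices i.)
Roots: {4, 5, 8}

Each tropical root is a break point of the lower envelope of the lines y = a_i + i · x (there are 4 lines, with slopes 0, 1, ..., 3). Only the lines that attain the minimum somewhere contribute to roots; other lines are dominated. Here the surviving (envelope) indices are i = 3, i = 2, i = 1, i = 0.
Intersections between consecutive envelope lines give the roots: for adjacent envelope indices i < j the intersection is x = (a_i − a_j) / (j − i). Reading off the sorted break points: {4, 5, 8}.
Verification: at each break x_0, at least two indices attain the minimum of min_i(a_i + i · x_0).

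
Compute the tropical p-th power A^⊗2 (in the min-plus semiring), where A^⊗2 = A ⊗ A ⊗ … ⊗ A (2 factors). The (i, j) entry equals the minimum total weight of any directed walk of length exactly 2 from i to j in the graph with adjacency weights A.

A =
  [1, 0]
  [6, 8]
A^⊗2 =
  [2, 1]
  [7, 6]

Each entry (A^⊗2)_ij equals the minimum over all length-2 walks i = v_0 → v_1 → … → v_2 = j of Σ_t A[v_t][v_{t+1}]. For example, for (i, j) = (0, 1) we minimise over 2 possible intermediate vertex sequences; the minimum is 1, attained along the walk 0 → 0 → 1.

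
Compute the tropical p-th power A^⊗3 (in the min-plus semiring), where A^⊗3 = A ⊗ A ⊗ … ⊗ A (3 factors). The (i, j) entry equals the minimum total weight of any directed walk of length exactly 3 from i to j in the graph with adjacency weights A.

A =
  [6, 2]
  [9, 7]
A^⊗3 =
  [17, 13]
  [20, 17]

Each entry (A^⊗3)_ij equals the minimum over all length-3 walks i = v_0 → v_1 → … → v_3 = j of Σ_t A[v_t][v_{t+1}]. For example, for (i, j) = (0, 1) we minimise over 4 possible intermediate vertex sequences; the minimum is 13, attained along the walk 0 → 1 → 0 → 1.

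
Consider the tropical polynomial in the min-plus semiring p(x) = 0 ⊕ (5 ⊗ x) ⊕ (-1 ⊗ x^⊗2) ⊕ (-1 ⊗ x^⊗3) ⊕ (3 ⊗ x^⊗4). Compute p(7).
p(7) = 0

A tropical monomial a ⊗ x^⊗i evaluates to a + i · x. Evaluating each term at x = 7:
  Term 0 contributes 0 + 0 · 7 = 0
  Term 1 contributes 5 + 1 · 7 = 12
  Term 2 contributes -1 + 2 · 7 = 13
  Term 3 contributes -1 + 3 · 7 = 20
  Term 4 contributes 3 + 4 · 7 = 31
p(7) = ⊕ of these = min[0, 12, 13, 20, 31] = 0.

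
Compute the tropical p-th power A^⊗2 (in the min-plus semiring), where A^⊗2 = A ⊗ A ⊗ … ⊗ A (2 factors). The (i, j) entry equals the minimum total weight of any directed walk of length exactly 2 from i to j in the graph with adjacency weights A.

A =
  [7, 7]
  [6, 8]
A^⊗2 =
  [13, 14]
  [13, 13]

Each entry (A^⊗2)_ij equals the minimum over all length-2 walks i = v_0 → v_1 → … → v_2 = j of Σ_t A[v_t][v_{t+1}]. For example, for (i, j) = (0, 1) we minimise over 2 possible intermediate vertex sequences; the minimum is 14, attained along the walk 0 → 0 → 1.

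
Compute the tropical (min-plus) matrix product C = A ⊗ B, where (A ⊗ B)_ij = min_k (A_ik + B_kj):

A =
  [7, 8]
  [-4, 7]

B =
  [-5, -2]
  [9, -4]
A ⊗ B =
  [2, 4]
  [-9, -6]

Apply the min-plus product entry-by-entry:
  C[0][0] = min over k of (A[0][0] + B[0][0] = 7 + -5 = 2, A[0][1] + B[1][0] = 8 + 9 = 17) = 2 (attained at k = 0)
  C[0][1] = min over k of (A[0][0] + B[0][1] = 7 + -2 = 5, A[0][1] + B[1][1] = 8 + -4 = 4) = 4 (attained at k = 1)
  C[1][0] = min over k of (A[1][0] + B[0][0] = -4 + -5 = -9, A[1][1] + B[1][0] = 7 + 9 = 16) = -9 (attained at k = 0)
  C[1][1] = min over k of (A[1][0] + B[0][1] = -4 + -2 = -6, A[1][1] + B[1][1] = 7 + -4 = 3) = -6 (attained at k = 0)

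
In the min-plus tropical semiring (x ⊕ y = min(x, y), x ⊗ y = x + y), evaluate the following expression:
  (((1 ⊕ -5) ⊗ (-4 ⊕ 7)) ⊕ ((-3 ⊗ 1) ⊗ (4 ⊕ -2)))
(((1 ⊕ -5) ⊗ (-4 ⊕ 7)) ⊕ ((-3 ⊗ 1) ⊗ (4 ⊕ -2))) = -9

Expand innermost to outermost. Recall ⊕ takes the minimum of its arguments and ⊗ takes their sum. Working out the expression (((1 ⊕ -5) ⊗ (-4 ⊕ 7)) ⊕ ((-3 ⊗ 1) ⊗ (4 ⊕ -2))) gives -9.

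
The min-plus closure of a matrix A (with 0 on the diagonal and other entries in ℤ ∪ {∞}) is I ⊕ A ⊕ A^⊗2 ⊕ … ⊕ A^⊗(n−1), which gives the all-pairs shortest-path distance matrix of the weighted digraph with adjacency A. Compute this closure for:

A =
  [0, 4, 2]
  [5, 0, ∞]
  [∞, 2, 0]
Closure =
  [0, 4, 2]
  [5, 0, 7]
  [7, 2, 0]

This is the Floyd-Warshall all-pairs shortest-path computation. For each intermediate vertex k = 0, 1, …, 2, update dist[i][j] ← min(dist[i][j], dist[i][k] + dist[k][j]). The final matrix gives, for each (i, j), the minimum total weight of any directed path from i to j (possibly empty when i = j).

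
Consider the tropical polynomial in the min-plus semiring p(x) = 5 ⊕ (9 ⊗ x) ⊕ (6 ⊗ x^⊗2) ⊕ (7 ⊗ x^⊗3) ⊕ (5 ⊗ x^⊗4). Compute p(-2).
p(-2) = -3

A tropical monomial a ⊗ x^⊗i evaluates to a + i · x. Evaluating each term at x = -2:
  Term 0 contributes 5 + 0 · -2 = 5
  Term 1 contributes 9 + 1 · -2 = 7
  Term 2 contributes 6 + 2 · -2 = 2
  Term 3 contributes 7 + 3 · -2 = 1
  Term 4 contributes 5 + 4 · -2 = -3
p(-2) = ⊕ of these = min[5, 7, 2, 1, -3] = -3.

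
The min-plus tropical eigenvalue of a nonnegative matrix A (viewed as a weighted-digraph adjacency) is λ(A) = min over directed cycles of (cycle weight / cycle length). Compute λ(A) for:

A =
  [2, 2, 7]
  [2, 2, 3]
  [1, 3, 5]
λ(A) = 2

Enumerate directed cycles and compute their means (weight / length). Sample:
  cycle 0 → 0: weight = 2, length = 1, mean = 2/1 ≈ 2.000
  cycle 1 → 1: weight = 2, length = 1, mean = 2/1 ≈ 2.000
  cycle 2 → 2: weight = 5, length = 1, mean = 5/1 ≈ 5.000
  cycle 0 → 1 → 0: weight = 4, length = 2, mean = 4/2 ≈ 2.000
  cycle 0 → 2 → 0: weight = 8, length = 2, mean = 8/2 ≈ 4.000
  cycle 1 → 0 → 1: weight = 4, length = 2, mean = 4/2 ≈ 2.000
Minimum mean = 2.000, attained e.g. along the cycle 0 → 0 with weight 2 and length 1. So λ(A) = 2/1 = 2.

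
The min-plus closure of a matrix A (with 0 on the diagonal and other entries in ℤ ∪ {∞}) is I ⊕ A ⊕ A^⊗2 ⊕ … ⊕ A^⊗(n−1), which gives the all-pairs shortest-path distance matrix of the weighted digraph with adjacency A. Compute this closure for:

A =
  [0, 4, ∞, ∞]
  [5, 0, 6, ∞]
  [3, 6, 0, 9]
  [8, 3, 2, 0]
Closure =
  [0, 4, 10, 19]
  [5, 0, 6, 15]
  [3, 6, 0, 9]
  [5, 3, 2, 0]

This is the Floyd-Warshall all-pairs shortest-path computation. For each intermediate vertex k = 0, 1, …, 3, update dist[i][j] ← min(dist[i][j], dist[i][k] + dist[k][j]). The final matrix gives, for each (i, j), the minimum total weight of any directed path from i to j (possibly empty when i = j).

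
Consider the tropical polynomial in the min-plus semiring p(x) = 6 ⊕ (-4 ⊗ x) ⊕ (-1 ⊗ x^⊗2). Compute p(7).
p(7) = 3

A tropical monomial a ⊗ x^⊗i evaluates to a + i · x. Evaluating each term at x = 7:
  Term 0 contributes 6 + 0 · 7 = 6
  Term 1 contributes -4 + 1 · 7 = 3
  Term 2 contributes -1 + 2 · 7 = 13
p(7) = ⊕ of these = min[6, 3, 13] = 3.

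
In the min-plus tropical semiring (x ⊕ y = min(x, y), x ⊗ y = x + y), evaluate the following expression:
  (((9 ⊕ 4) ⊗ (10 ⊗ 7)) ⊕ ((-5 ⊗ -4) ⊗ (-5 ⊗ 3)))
(((9 ⊕ 4) ⊗ (10 ⊗ 7)) ⊕ ((-5 ⊗ -4) ⊗ (-5 ⊗ 3))) = -11

Expand innermost to outermost. Recall ⊕ takes the minimum of its arguments and ⊗ takes their sum. Working out the expression (((9 ⊕ 4) ⊗ (10 ⊗ 7)) ⊕ ((-5 ⊗ -4) ⊗ (-5 ⊗ 3))) gives -11.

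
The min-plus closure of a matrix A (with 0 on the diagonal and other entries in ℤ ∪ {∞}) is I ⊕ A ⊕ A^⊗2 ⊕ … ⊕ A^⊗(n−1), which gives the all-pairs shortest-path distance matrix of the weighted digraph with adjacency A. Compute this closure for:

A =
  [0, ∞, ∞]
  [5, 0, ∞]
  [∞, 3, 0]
Closure =
  [0, ∞, ∞]
  [5, 0, ∞]
  [8, 3, 0]

This is the Floyd-Warshall all-pairs shortest-path computation. For each intermediate vertex k = 0, 1, …, 2, update dist[i][j] ← min(dist[i][j], dist[i][k] + dist[k][j]). The final matrix gives, for each (i, j), the minimum total weight of any directed path from i to j (possibly empty when i = j).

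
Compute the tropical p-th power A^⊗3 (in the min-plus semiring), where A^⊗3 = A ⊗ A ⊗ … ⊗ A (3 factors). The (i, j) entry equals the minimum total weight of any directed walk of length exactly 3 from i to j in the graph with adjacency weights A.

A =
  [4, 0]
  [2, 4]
A^⊗3 =
  [6, 2]
  [4, 6]

Each entry (A^⊗3)_ij equals the minimum over all length-3 walks i = v_0 → v_1 → … → v_3 = j of Σ_t A[v_t][v_{t+1}]. For example, for (i, j) = (0, 1) we minimise over 4 possible intermediate vertex sequences; the minimum is 2, attained along the walk 0 → 1 → 0 → 1.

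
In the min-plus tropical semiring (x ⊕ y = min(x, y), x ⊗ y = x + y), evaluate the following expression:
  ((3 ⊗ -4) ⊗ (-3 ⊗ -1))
((3 ⊗ -4) ⊗ (-3 ⊗ -1)) = -5

Expand innermost to outermost. Recall ⊕ takes the minimum of its arguments and ⊗ takes their sum. Working out the expression ((3 ⊗ -4) ⊗ (-3 ⊗ -1)) gives -5.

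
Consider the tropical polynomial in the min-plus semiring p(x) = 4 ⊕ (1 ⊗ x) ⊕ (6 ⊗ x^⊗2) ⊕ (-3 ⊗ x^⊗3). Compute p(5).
p(5) = 4

A tropical monomial a ⊗ x^⊗i evaluates to a + i · x. Evaluating each term at x = 5:
  Term 0 contributes 4 + 0 · 5 = 4
  Term 1 contributes 1 + 1 · 5 = 6
  Term 2 contributes 6 + 2 · 5 = 16
  Term 3 contributes -3 + 3 · 5 = 12
p(5) = ⊕ of these = min[4, 6, 16, 12] = 4.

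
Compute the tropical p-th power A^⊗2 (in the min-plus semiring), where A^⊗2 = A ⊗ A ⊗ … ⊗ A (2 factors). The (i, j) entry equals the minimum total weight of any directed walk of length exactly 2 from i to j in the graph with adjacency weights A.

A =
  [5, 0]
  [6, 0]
A^⊗2 =
  [6, 0]
  [6, 0]

Each entry (A^⊗2)_ij equals the minimum over all length-2 walks i = v_0 → v_1 → … → v_2 = j of Σ_t A[v_t][v_{t+1}]. For example, for (i, j) = (0, 1) we minimise over 2 possible intermediate vertex sequences; the minimum is 0, attained along the walk 0 → 1 → 1.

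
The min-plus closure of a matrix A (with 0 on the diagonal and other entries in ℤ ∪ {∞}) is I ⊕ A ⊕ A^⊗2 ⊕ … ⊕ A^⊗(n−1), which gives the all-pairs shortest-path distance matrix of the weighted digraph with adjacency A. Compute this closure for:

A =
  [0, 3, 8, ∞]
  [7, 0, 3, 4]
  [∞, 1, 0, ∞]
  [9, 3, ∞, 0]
Closure =
  [0, 3, 6, 7]
  [7, 0, 3, 4]
  [8, 1, 0, 5]
  [9, 3, 6, 0]

This is the Floyd-Warshall all-pairs shortest-path computation. For each intermediate vertex k = 0, 1, …, 3, update dist[i][j] ← min(dist[i][j], dist[i][k] + dist[k][j]). The final matrix gives, for each (i, j), the minimum total weight of any directed path from i to j (possibly empty when i = j).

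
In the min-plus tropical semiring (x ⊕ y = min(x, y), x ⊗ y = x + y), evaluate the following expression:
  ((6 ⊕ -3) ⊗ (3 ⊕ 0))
((6 ⊕ -3) ⊗ (3 ⊕ 0)) = -3

Expand innermost to outermost. Recall ⊕ takes the minimum of its arguments and ⊗ takes their sum. Working out the expression ((6 ⊕ -3) ⊗ (3 ⊕ 0)) gives -3.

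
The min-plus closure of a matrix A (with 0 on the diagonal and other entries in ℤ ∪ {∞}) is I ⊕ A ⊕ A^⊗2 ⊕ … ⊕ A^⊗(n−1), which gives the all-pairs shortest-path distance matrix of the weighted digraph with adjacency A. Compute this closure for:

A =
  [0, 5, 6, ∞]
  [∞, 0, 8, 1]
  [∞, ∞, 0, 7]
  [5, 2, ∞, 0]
Closure =
  [0, 5, 6, 6]
  [6, 0, 8, 1]
  [12, 9, 0, 7]
  [5, 2, 10, 0]

This is the Floyd-Warshall all-pairs shortest-path computation. For each intermediate vertex k = 0, 1, …, 3, update dist[i][j] ← min(dist[i][j], dist[i][k] + dist[k][j]). The final matrix gives, for each (i, j), the minimum total weight of any directed path from i to j (possibly empty when i = j).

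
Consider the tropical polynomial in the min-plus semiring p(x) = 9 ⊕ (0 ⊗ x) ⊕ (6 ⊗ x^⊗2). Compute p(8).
p(8) = 8

A tropical monomial a ⊗ x^⊗i evaluates to a + i · x. Evaluating each term at x = 8:
  Term 0 contributes 9 + 0 · 8 = 9
  Term 1 contributes 0 + 1 · 8 = 8
  Term 2 contributes 6 + 2 · 8 = 22
p(8) = ⊕ of these = min[9, 8, 22] = 8.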